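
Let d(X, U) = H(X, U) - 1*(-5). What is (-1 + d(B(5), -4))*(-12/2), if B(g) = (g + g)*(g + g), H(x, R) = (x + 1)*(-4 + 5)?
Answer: -630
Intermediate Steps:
H(x, R) = 1 + x (H(x, R) = (1 + x)*1 = 1 + x)
B(g) = 4*g**2 (B(g) = (2*g)*(2*g) = 4*g**2)
d(X, U) = 6 + X (d(X, U) = (1 + X) - 1*(-5) = (1 + X) + 5 = 6 + X)
(-1 + d(B(5), -4))*(-12/2) = (-1 + (6 + 4*5**2))*(-12/2) = (-1 + (6 + 4*25))*(-12*1/2) = (-1 + (6 + 100))*(-6) = (-1 + 106)*(-6) = 105*(-6) = -630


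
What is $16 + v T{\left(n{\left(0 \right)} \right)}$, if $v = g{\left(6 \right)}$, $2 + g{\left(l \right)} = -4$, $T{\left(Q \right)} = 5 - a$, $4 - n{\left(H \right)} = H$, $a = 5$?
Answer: $16$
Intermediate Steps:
$n{\left(H \right)} = 4 - H$
$T{\left(Q \right)} = 0$ ($T{\left(Q \right)} = 5 - 5 = 0$)
$g{\left(l \right)} = -6$ ($g{\left(l \right)} = -2 - 4 = -6$)
$v = -6$
$16 + v T{\left(n{\left(0 \right)} \right)} = 16 - 0 = 16 + 0 = 16$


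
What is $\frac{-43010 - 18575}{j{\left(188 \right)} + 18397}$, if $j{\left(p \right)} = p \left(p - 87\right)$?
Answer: $- \frac{12317}{7477} \approx -1.6473$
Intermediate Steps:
$j{\left(p \right)} = p \left(-87 + p\right)$
$\frac{-43010 - 18575}{j{\left(188 \right)} + 18397} = \frac{-43010 - 18575}{188 \left(-87 + 188\right) + 18397} = - \frac{61585}{188 \cdot 101 + 18397} = - \frac{61585}{18988 + 18397} = - \frac{61585}{37385} = \left(-61585\right) \frac{1}{37385} = - \frac{12317}{7477}$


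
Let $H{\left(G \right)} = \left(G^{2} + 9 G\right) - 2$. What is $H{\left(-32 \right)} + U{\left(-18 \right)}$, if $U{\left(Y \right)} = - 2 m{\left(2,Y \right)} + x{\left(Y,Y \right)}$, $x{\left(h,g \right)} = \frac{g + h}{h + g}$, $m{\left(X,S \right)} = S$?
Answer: $771$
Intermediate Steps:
$H{\left(G \right)} = -2 + G^{2} + 9 G$
$x{\left(h,g \right)} = 1$ ($x{\left(h,g \right)} = \frac{g + h}{g + h} = 1$)
$U{\left(Y \right)} = 1 - 2 Y$ ($U{\left(Y \right)} = - 2 Y + 1 = 1 - 2 Y$)
$H{\left(-32 \right)} + U{\left(-18 \right)} = \left(-2 + \left(-32\right)^{2} + 9 \left(-32\right)\right) + \left(1 - -36\right) = \left(-2 + 1024 - 288\right) + \left(1 + 36\right) = 734 + 37 = 771$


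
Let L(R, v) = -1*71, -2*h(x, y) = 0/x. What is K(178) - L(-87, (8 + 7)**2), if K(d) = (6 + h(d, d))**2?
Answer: 107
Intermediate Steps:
h(x, y) = 0 (h(x, y) = -0/x = -1/2*0 = 0)
K(d) = 36 (K(d) = (6 + 0)**2 = 6**2 = 36)
L(R, v) = -71
K(178) - L(-87, (8 + 7)**2) = 36 - 1*(-71) = 36 + 71 = 107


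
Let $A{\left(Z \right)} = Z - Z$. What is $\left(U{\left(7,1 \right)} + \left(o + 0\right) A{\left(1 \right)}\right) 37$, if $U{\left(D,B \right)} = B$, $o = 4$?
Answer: $37$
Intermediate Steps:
$A{\left(Z \right)} = 0$
$\left(U{\left(7,1 \right)} + \left(o + 0\right) A{\left(1 \right)}\right) 37 = \left(1 + \left(4 + 0\right) 0\right) 37 = \left(1 + 4 \cdot 0\right) 37 = \left(1 + 0\right) 37 = 1 \cdot 37 = 37$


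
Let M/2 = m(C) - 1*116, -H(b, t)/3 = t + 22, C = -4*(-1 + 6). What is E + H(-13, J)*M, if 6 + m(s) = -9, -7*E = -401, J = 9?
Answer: 170963/7 ≈ 24423.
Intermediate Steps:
E = 401/7 (E = -⅐*(-401) = 401/7 ≈ 57.286)
C = -20 (C = -4*5 = -20)
m(s) = -15 (m(s) = -6 - 9 = -15)
H(b, t) = -66 - 3*t (H(b, t) = -3*(t + 22) = -3*(22 + t) = -66 - 3*t)
M = -262 (M = 2*(-15 - 1*116) = 2*(-15 - 116) = 2*(-131) = -262)
E + H(-13, J)*M = 401/7 + (-66 - 3*9)*(-262) = 401/7 + (-66 - 27)*(-262) = 401/7 - 93*(-262) = 401/7 + 24366 = 170963/7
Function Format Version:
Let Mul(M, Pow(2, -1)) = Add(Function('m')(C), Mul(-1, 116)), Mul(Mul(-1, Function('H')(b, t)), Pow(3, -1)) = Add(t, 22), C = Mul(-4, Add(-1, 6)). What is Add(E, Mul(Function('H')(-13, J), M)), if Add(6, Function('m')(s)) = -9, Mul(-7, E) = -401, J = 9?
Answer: Rational(170963, 7) ≈ 24423.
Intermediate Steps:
E = Rational(401, 7) (E = Mul(Rational(-1, 7), -401) = Rational(401, 7) ≈ 57.286)
C = -20 (C = Mul(-4, 5) = -20)
Function('m')(s) = -15 (Function('m')(s) = Add(-6, -9) = -15)
Function('H')(b, t) = Add(-66, Mul(-3, t)) (Function('H')(b, t) = Mul(-3, Add(t, 22)) = Mul(-3, Add(22, t)) = Add(-66, Mul(-3, t)))
M = -262 (M = Mul(2, Add(-15, Mul(-1, 116))) = Mul(2, Add(-15, -116)) = Mul(2, -131) = -262)
Add(E, Mul(Function('H')(-13, J), M)) = Add(Rational(401, 7), Mul(Add(-66, Mul(-3, 9)), -262)) = Add(Rational(401, 7), Mul(Add(-66, -27), -262)) = Add(Rational(401, 7), Mul(-93, -262)) = Add(Rational(401, 7), 24366) = Rational(170963, 7)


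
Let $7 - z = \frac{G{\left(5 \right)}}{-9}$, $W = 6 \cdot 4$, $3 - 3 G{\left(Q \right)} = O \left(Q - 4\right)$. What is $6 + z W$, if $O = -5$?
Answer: $\frac{1630}{9} \approx 181.11$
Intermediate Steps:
$G{\left(Q \right)} = - \frac{17}{3} + \frac{5 Q}{3}$ ($G{\left(Q \right)} = 1 - \frac{\left(-5\right) \left(Q - 4\right)}{3} = 1 - \frac{\left(-5\right) \left(-4 + Q\right)}{3} = 1 - \frac{20 - 5 Q}{3} = 1 + \left(- \frac{20}{3} + \frac{5 Q}{3}\right) = - \frac{17}{3} + \frac{5 Q}{3}$)
$W = 24$
$z = \frac{197}{27}$ ($z = 7 - \frac{- \frac{17}{3} + \frac{5}{3} \cdot 5}{-9} = 7 - \left(- \frac{17}{3} + \frac{25}{3}\right) \left(- \frac{1}{9}\right) = 7 - \frac{8}{3} \left(- \frac{1}{9}\right) = 7 - - \frac{8}{27} = 7 + \frac{8}{27} = \frac{197}{27} \approx 7.2963$)
$6 + z W = 6 + \frac{197}{27} \cdot 24 = 6 + \frac{1576}{9} = \frac{1630}{9}$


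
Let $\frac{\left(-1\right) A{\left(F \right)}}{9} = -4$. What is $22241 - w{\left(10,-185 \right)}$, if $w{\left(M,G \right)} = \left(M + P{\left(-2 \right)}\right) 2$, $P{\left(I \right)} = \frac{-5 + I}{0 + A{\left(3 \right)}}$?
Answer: $\frac{399985}{18} \approx 22221.0$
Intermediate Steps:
$A{\left(F \right)} = 36$ ($A{\left(F \right)} = \left(-9\right) \left(-4\right) = 36$)
$P{\left(I \right)} = - \frac{5}{36} + \frac{I}{36}$ ($P{\left(I \right)} = \frac{-5 + I}{0 + 36} = \frac{-5 + I}{36} = \left(-5 + I\right) \frac{1}{36} = - \frac{5}{36} + \frac{I}{36}$)
$w{\left(M,G \right)} = - \frac{7}{18} + 2 M$ ($w{\left(M,G \right)} = \left(M + \left(- \frac{5}{36} + \frac{1}{36} \left(-2\right)\right)\right) 2 = \left(M - \frac{7}{36}\right) 2 = \left(- \frac{7}{36} + M\right) 2 = - \frac{7}{18} + 2 M$)
$22241 - w{\left(10,-185 \right)} = 22241 - \left(- \frac{7}{18} + 2 \cdot 10\right) = 22241 - \left(- \frac{7}{18} + 20\right) = 22241 - \frac{353}{18} = \frac{399985}{18}$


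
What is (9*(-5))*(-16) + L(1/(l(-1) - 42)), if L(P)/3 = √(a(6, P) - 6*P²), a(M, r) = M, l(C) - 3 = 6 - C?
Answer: 720 + 9*√682/32 ≈ 727.34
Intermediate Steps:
l(C) = 9 - C (l(C) = 3 + (6 - C) = 9 - C)
L(P) = 3*√(6 - 6*P²)
(9*(-5))*(-16) + L(1/(l(-1) - 42)) = (9*(-5))*(-16) + 3*√(6 - 6/((9 - 1*(-1)) - 42)²) = -45*(-16) + 3*√(6 - 6/((9 + 1) - 42)²) = 720 + 3*√(6 - 6/(10 - 42)²) = 720 + 3*√(6 - 6*(1/(-32))²) = 720 + 3*√(6 - 6*(-1/32)²) = 720 + 3*√(6 - 6*1/1024) = 720 + 3*√(6 - 3/512) = 720 + 3*√(3069/512) = 720 + 3*(3*√682/32) = 720 + 9*√682/32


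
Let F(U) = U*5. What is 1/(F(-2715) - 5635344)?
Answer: -1/5648919 ≈ -1.7702e-7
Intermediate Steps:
F(U) = 5*U
1/(F(-2715) - 5635344) = 1/(5*(-2715) - 5635344) = 1/(-13575 - 5635344) = 1/(-5648919) = -1/5648919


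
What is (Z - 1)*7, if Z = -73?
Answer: -518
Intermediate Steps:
(Z - 1)*7 = (-73 - 1)*7 = -74*7 = -518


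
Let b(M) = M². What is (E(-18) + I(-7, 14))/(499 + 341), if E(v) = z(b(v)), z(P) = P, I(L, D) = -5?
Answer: 319/840 ≈ 0.37976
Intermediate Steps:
E(v) = v²
(E(-18) + I(-7, 14))/(499 + 341) = ((-18)² - 5)/(499 + 341) = (324 - 5)/840 = 319*(1/840) = 319/840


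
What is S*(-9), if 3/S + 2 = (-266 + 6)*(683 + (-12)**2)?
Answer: 9/71674 ≈ 0.00012557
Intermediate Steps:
S = -1/71674 (S = 3/(-2 + (-266 + 6)*(683 + (-12)**2)) = 3/(-2 - 260*(683 + 144)) = 3/(-2 - 260*827) = 3/(-2 - 215020) = 3/(-215022) = 3*(-1/215022) = -1/71674 ≈ -1.3952e-5)
S*(-9) = -1/71674*(-9) = 9/71674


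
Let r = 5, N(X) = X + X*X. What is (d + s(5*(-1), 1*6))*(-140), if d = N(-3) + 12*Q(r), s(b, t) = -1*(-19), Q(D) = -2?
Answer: -140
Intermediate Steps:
N(X) = X + X**2
s(b, t) = 19
d = -18 (d = -3*(1 - 3) + 12*(-2) = -3*(-2) - 24 = 6 - 24 = -18)
(d + s(5*(-1), 1*6))*(-140) = (-18 + 19)*(-140) = 1*(-140) = -140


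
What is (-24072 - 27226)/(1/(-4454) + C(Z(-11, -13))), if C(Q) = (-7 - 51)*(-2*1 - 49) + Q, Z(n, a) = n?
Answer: -228481292/13125937 ≈ -17.407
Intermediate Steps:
C(Q) = 2958 + Q (C(Q) = -58*(-2 - 49) + Q = -58*(-51) + Q = 2958 + Q)
(-24072 - 27226)/(1/(-4454) + C(Z(-11, -13))) = (-24072 - 27226)/(1/(-4454) + (2958 - 11)) = -51298/(-1/4454 + 2947) = -51298/13125937/4454 = -51298*4454/13125937 = -228481292/13125937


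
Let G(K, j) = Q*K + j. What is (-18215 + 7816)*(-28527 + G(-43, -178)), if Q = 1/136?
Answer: 40596895277/136 ≈ 2.9851e+8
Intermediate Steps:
Q = 1/136 ≈ 0.0073529
G(K, j) = j + K/136 (G(K, j) = K/136 + j = j + K/136)
(-18215 + 7816)*(-28527 + G(-43, -178)) = (-18215 + 7816)*(-28527 + (-178 + (1/136)*(-43))) = -10399*(-28527 + (-178 - 43/136)) = -10399*(-28527 - 24251/136) = -10399*(-3903923/136) = 40596895277/136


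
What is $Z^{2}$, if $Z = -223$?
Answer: $49729$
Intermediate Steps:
$Z^{2} = \left(-223\right)^{2} = 49729$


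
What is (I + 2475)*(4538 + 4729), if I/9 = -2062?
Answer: -149041161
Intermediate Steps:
I = -18558 (I = 9*(-2062) = -18558)
(I + 2475)*(4538 + 4729) = (-18558 + 2475)*(4538 + 4729) = -16083*9267 = -149041161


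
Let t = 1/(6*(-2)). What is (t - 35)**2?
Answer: 177241/144 ≈ 1230.8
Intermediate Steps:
t = -1/12 (t = 1/(-12) = -1/12 ≈ -0.083333)
(t - 35)**2 = (-1/12 - 35)**2 = (-421/12)**2 = 177241/144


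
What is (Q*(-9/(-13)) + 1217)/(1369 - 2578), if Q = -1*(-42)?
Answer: -16199/15717 ≈ -1.0307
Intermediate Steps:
Q = 42
(Q*(-9/(-13)) + 1217)/(1369 - 2578) = (42*(-9/(-13)) + 1217)/(1369 - 2578) = (42*(-9*(-1/13)) + 1217)/(-1209) = (42*(9/13) + 1217)*(-1/1209) = (378/13 + 1217)*(-1/1209) = (16199/13)*(-1/1209) = -16199/15717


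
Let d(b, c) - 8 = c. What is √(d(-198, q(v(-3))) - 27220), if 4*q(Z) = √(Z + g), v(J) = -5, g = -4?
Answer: √(-108848 + 3*I)/2 ≈ 0.0022733 + 164.96*I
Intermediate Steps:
q(Z) = √(-4 + Z)/4 (q(Z) = √(Z - 4)/4 = √(-4 + Z)/4)
d(b, c) = 8 + c
√(d(-198, q(v(-3))) - 27220) = √((8 + √(-4 - 5)/4) - 27220) = √((8 + √(-9)/4) - 27220) = √((8 + (3*I)/4) - 27220) = √((8 + 3*I/4) - 27220) = √(-27212 + 3*I/4)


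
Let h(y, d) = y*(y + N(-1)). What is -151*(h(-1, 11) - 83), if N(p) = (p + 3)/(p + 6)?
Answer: 62212/5 ≈ 12442.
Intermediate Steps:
N(p) = (3 + p)/(6 + p)
h(y, d) = y*(⅖ + y) (h(y, d) = y*(y + (3 - 1)/(6 - 1)) = y*(y + 2/5) = y*(y + (⅕)*2) = y*(y + ⅖) = y*(⅖ + y))
-151*(h(-1, 11) - 83) = -151*((⅕)*(-1)*(2 + 5*(-1)) - 83) = -151*((⅕)*(-1)*(2 - 5) - 83) = -151*((⅕)*(-1)*(-3) - 83) = -151*(⅗ - 83) = -151*(-412/5) = 62212/5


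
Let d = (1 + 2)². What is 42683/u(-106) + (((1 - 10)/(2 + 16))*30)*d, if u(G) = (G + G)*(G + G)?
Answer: -6024757/44944 ≈ -134.05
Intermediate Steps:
d = 9 (d = 3² = 9)
u(G) = 4*G² (u(G) = (2*G)*(2*G) = 4*G²)
42683/u(-106) + (((1 - 10)/(2 + 16))*30)*d = 42683/((4*(-106)²)) + (((1 - 10)/(2 + 16))*30)*9 = 42683/((4*11236)) + (-9/18*30)*9 = 42683/44944 + (-9*1/18*30)*9 = 42683*(1/44944) - ½*30*9 = 42683/44944 - 15*9 = 42683/44944 - 135 = -6024757/44944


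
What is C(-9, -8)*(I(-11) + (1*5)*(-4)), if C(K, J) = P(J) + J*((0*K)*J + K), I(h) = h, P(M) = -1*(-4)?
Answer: -2356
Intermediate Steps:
P(M) = 4
C(K, J) = 4 + J*K (C(K, J) = 4 + J*((0*K)*J + K) = 4 + J*(0*J + K) = 4 + J*(0 + K) = 4 + J*K)
C(-9, -8)*(I(-11) + (1*5)*(-4)) = (4 - 8*(-9))*(-11 + (1*5)*(-4)) = (4 + 72)*(-11 + 5*(-4)) = 76*(-11 - 20) = 76*(-31) = -2356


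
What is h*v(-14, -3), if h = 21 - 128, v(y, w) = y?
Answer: 1498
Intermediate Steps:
h = -107
h*v(-14, -3) = -107*(-14) = 1498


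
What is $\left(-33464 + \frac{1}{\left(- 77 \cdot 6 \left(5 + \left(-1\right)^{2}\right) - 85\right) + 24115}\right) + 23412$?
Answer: $- \frac{213685415}{21258} \approx -10052.0$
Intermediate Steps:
$\left(-33464 + \frac{1}{\left(- 77 \cdot 6 \left(5 + \left(-1\right)^{2}\right) - 85\right) + 24115}\right) + 23412 = \left(-33464 + \frac{1}{\left(- 77 \cdot 6 \left(5 + 1\right) - 85\right) + 24115}\right) + 23412 = \left(-33464 + \frac{1}{\left(- 77 \cdot 6 \cdot 6 - 85\right) + 24115}\right) + 23412 = \left(-33464 + \frac{1}{\left(\left(-77\right) 36 - 85\right) + 24115}\right) + 23412 = \left(-33464 + \frac{1}{\left(-2772 - 85\right) + 24115}\right) + 23412 = \left(-33464 + \frac{1}{-2857 + 24115}\right) + 23412 = \left(-33464 + \frac{1}{21258}\right) + 23412 = - \frac{711377711}{21258} + 23412 = - \frac{213685415}{21258}$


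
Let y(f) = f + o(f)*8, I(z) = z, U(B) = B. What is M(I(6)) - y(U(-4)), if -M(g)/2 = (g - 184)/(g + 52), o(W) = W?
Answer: 1222/29 ≈ 42.138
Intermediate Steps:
M(g) = -2*(-184 + g)/(52 + g) (M(g) = -2*(g - 184)/(g + 52) = -2*(-184 + g)/(52 + g))
y(f) = 9*f (y(f) = f + f*8 = f + 8*f = 9*f)
M(I(6)) - y(U(-4)) = 2*(184 - 1*6)/(52 + 6) - 9*(-4) = 2*(184 - 6)/58 - 1*(-36) = 2*(1/58)*178 + 36 = 178/29 + 36 = 1222/29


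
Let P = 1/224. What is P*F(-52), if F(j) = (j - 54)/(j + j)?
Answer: 53/11648 ≈ 0.0045501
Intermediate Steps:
F(j) = (-54 + j)/(2*j) (F(j) = (-54 + j)/((2*j)) = (-54 + j)*(1/(2*j)) = (-54 + j)/(2*j))
P = 1/224 ≈ 0.0044643
P*F(-52) = ((½)*(-54 - 52)/(-52))/224 = ((½)*(-1/52)*(-106))/224 = (1/224)*(53/52) = 53/11648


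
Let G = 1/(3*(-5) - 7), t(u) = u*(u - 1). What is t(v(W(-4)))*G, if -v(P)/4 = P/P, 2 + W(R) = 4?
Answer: -10/11 ≈ -0.90909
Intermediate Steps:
W(R) = 2 (W(R) = -2 + 4 = 2)
v(P) = -4 (v(P) = -4*P/P = -4*1 = -4)
t(u) = u*(-1 + u)
G = -1/22 (G = 1/(-15 - 7) = 1/(-22) = -1/22 ≈ -0.045455)
t(v(W(-4)))*G = -4*(-1 - 4)*(-1/22) = -4*(-5)*(-1/22) = 20*(-1/22) = -10/11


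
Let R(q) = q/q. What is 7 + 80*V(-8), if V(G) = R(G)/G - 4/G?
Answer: 37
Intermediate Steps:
R(q) = 1
V(G) = -3/G (V(G) = 1/G - 4/G = -3/G)
7 + 80*V(-8) = 7 + 80*(-3/(-8)) = 7 + 80*(-3*(-1/8)) = 7 + 80*(3/8) = 7 + 30 = 37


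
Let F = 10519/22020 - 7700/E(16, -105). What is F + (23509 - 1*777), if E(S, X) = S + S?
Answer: 990541193/44040 ≈ 22492.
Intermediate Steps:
E(S, X) = 2*S
F = -10576087/44040 (F = 10519/22020 - 7700/(2*16) = 10519*(1/22020) - 7700/32 = 10519/22020 - 7700*1/32 = 10519/22020 - 1925/8 = -10576087/44040 ≈ -240.15)
F + (23509 - 1*777) = -10576087/44040 + (23509 - 1*777) = -10576087/44040 + (23509 - 777) = -10576087/44040 + 22732 = 990541193/44040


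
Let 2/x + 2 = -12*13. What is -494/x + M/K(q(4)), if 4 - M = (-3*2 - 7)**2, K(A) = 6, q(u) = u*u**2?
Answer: 77997/2 ≈ 38999.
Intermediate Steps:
q(u) = u**3
M = -165 (M = 4 - (-3*2 - 7)**2 = 4 - (-6 - 7)**2 = 4 - 1*(-13)**2 = 4 - 1*169 = 4 - 169 = -165)
x = -1/79 (x = 2/(-2 - 12*13) = 2/(-2 - 156) = 2/(-158) = 2*(-1/158) = -1/79 ≈ -0.012658)
-494/x + M/K(q(4)) = -494/(-1/79) - 165/6 = -494*(-79) - 165*1/6 = 39026 - 55/2 = 77997/2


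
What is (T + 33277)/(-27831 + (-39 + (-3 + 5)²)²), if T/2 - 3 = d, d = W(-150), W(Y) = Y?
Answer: -32983/26606 ≈ -1.2397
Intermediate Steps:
d = -150
T = -294 (T = 6 + 2*(-150) = 6 - 300 = -294)
(T + 33277)/(-27831 + (-39 + (-3 + 5)²)²) = (-294 + 33277)/(-27831 + (-39 + (-3 + 5)²)²) = 32983/(-27831 + (-39 + 2²)²) = 32983/(-27831 + (-39 + 4)²) = 32983/(-27831 + (-35)²) = 32983/(-27831 + 1225) = 32983/(-26606) = 32983*(-1/26606) = -32983/26606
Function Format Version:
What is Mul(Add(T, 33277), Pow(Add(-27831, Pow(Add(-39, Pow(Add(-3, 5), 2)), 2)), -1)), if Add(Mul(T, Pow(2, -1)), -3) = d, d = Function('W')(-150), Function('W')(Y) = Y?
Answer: Rational(-32983, 26606) ≈ -1.2397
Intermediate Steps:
d = -150
T = -294 (T = Add(6, Mul(2, -150)) = Add(6, -300) = -294)
Mul(Add(T, 33277), Pow(Add(-27831, Pow(Add(-39, Pow(Add(-3, 5), 2)), 2)), -1)) = Mul(Add(-294, 33277), Pow(Add(-27831, Pow(Add(-39, Pow(Add(-3, 5), 2)), 2)), -1)) = Mul(32983, Pow(Add(-27831, Pow(Add(-39, Pow(2, 2)), 2)), -1)) = Mul(32983, Pow(Add(-27831, Pow(Add(-39, 4), 2)), -1)) = Mul(32983, Pow(Add(-27831, Pow(-35, 2)), -1)) = Mul(32983, Pow(Add(-27831, 1225), -1)) = Mul(32983, Pow(-26606, -1)) = Mul(32983, Rational(-1, 26606)) = Rational(-32983, 26606)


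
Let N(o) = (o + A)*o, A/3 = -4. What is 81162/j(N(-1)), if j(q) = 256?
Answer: 40581/128 ≈ 317.04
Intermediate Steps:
A = -12 (A = 3*(-4) = -12)
N(o) = o*(-12 + o) (N(o) = (o - 12)*o = (-12 + o)*o = o*(-12 + o))
81162/j(N(-1)) = 81162/256 = 81162*(1/256) = 40581/128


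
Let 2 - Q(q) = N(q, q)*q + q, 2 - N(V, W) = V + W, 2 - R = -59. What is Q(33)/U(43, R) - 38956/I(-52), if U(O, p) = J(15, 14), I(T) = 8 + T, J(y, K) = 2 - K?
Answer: 93977/132 ≈ 711.95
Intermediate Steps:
R = 61 (R = 2 - 1*(-59) = 2 + 59 = 61)
U(O, p) = -12 (U(O, p) = 2 - 1*14 = 2 - 14 = -12)
N(V, W) = 2 - V - W (N(V, W) = 2 - (V + W) = 2 + (-V - W) = 2 - V - W)
Q(q) = 2 - q - q*(2 - 2*q) (Q(q) = 2 - ((2 - q - q)*q + q) = 2 - ((2 - 2*q)*q + q) = 2 - (q*(2 - 2*q) + q) = 2 - (q + q*(2 - 2*q)) = 2 + (-q - q*(2 - 2*q)) = 2 - q - q*(2 - 2*q))
Q(33)/U(43, R) - 38956/I(-52) = (2 - 1*33 + 2*33*(-1 + 33))/(-12) - 38956/(8 - 52) = (2 - 33 + 2*33*32)*(-1/12) - 38956/(-44) = (2 - 33 + 2112)*(-1/12) - 38956*(-1/44) = 2081*(-1/12) + 9739/11 = -2081/12 + 9739/11 = 93977/132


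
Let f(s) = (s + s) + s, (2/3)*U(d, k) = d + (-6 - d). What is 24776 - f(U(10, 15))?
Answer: 24803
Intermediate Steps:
U(d, k) = -9 (U(d, k) = 3*(d + (-6 - d))/2 = (3/2)*(-6) = -9)
f(s) = 3*s (f(s) = 2*s + s = 3*s)
24776 - f(U(10, 15)) = 24776 - 3*(-9) = 24776 - 1*(-27) = 24776 + 27 = 24803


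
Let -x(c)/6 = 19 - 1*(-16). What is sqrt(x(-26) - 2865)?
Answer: 5*I*sqrt(123) ≈ 55.453*I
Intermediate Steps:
x(c) = -210 (x(c) = -6*(19 - 1*(-16)) = -6*(19 + 16) = -6*35 = -210)
sqrt(x(-26) - 2865) = sqrt(-210 - 2865) = sqrt(-3075) = 5*I*sqrt(123)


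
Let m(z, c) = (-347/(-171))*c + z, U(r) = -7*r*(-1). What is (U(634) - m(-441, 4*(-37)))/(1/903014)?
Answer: 799767894310/171 ≈ 4.6770e+9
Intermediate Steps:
U(r) = 7*r
m(z, c) = z + 347*c/171 (m(z, c) = (-347*(-1/171))*c + z = 347*c/171 + z = z + 347*c/171)
(U(634) - m(-441, 4*(-37)))/(1/903014) = (7*634 - (-441 + 347*(4*(-37))/171))/(1/903014) = (4438 - (-441 + (347/171)*(-148)))/(1/903014) = (4438 - (-441 - 51356/171))*903014 = (4438 - 1*(-126767/171))*903014 = (4438 + 126767/171)*903014 = (885665/171)*903014 = 799767894310/171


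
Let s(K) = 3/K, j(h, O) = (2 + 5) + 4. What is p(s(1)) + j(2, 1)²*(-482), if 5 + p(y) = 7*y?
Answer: -58306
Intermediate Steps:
j(h, O) = 11 (j(h, O) = 7 + 4 = 11)
p(y) = -5 + 7*y
p(s(1)) + j(2, 1)²*(-482) = (-5 + 7*(3/1)) + 11²*(-482) = (-5 + 7*(3*1)) + 121*(-482) = (-5 + 7*3) - 58322 = (-5 + 21) - 58322 = 16 - 58322 = -58306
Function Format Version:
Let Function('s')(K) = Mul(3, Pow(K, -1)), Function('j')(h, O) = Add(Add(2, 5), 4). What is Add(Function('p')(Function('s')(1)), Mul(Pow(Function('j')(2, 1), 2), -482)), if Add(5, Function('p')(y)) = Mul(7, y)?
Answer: -58306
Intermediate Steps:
Function('j')(h, O) = 11 (Function('j')(h, O) = Add(7, 4) = 11)
Function('p')(y) = Add(-5, Mul(7, y))
Add(Function('p')(Function('s')(1)), Mul(Pow(Function('j')(2, 1), 2), -482)) = Add(Add(-5, Mul(7, Mul(3, Pow(1, -1)))), Mul(Pow(11, 2), -482)) = Add(Add(-5, Mul(7, Mul(3, 1))), Mul(121, -482)) = Add(Add(-5, Mul(7, 3)), -58322) = Add(Add(-5, 21), -58322) = Add(16, -58322) = -58306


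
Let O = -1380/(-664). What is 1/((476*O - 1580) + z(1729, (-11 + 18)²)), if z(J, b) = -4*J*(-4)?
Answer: 83/2247082 ≈ 3.6937e-5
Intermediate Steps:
O = 345/166 (O = -1380*(-1/664) = 345/166 ≈ 2.0783)
z(J, b) = 16*J
1/((476*O - 1580) + z(1729, (-11 + 18)²)) = 1/((476*(345/166) - 1580) + 16*1729) = 1/((82110/83 - 1580) + 27664) = 1/(-49030/83 + 27664) = 1/(2247082/83) = 83/2247082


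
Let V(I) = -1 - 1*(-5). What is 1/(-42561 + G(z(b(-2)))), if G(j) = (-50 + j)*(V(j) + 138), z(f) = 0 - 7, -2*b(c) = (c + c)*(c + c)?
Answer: -1/50655 ≈ -1.9741e-5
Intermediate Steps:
b(c) = -2*c² (b(c) = -(c + c)*(c + c)/2 = -2*c*2*c/2 = -2*c²)
z(f) = -7
V(I) = 4 (V(I) = -1 + 5 = 4)
G(j) = -7100 + 142*j (G(j) = (-50 + j)*(4 + 138) = (-50 + j)*142 = -7100 + 142*j)
1/(-42561 + G(z(b(-2)))) = 1/(-42561 + (-7100 + 142*(-7))) = 1/(-42561 + (-7100 - 994)) = 1/(-42561 - 8094) = 1/(-50655) = -1/50655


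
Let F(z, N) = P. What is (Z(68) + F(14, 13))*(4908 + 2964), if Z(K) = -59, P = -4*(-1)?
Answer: -432960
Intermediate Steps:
P = 4
F(z, N) = 4
(Z(68) + F(14, 13))*(4908 + 2964) = (-59 + 4)*(4908 + 2964) = -55*7872 = -432960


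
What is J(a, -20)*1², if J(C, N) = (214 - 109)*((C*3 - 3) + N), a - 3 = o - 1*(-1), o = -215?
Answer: -68880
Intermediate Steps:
a = -211 (a = 3 + (-215 - 1*(-1)) = 3 + (-215 + 1) = 3 - 214 = -211)
J(C, N) = -315 + 105*N + 315*C (J(C, N) = 105*((3*C - 3) + N) = 105*((-3 + 3*C) + N) = 105*(-3 + N + 3*C) = -315 + 105*N + 315*C)
J(a, -20)*1² = (-315 + 105*(-20) + 315*(-211))*1² = (-315 - 2100 - 66465)*1 = -68880*1 = -68880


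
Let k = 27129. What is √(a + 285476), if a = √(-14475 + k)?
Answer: √(285476 + 3*√1406) ≈ 534.40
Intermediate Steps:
a = 3*√1406 (a = √(-14475 + 27129) = √12654 = 3*√1406 ≈ 112.49)
√(a + 285476) = √(3*√1406 + 285476) = √(285476 + 3*√1406)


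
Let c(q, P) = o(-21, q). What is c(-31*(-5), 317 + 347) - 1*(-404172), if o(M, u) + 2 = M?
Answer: 404149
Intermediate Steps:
o(M, u) = -2 + M
c(q, P) = -23 (c(q, P) = -2 - 21 = -23)
c(-31*(-5), 317 + 347) - 1*(-404172) = -23 - 1*(-404172) = -23 + 404172 = 404149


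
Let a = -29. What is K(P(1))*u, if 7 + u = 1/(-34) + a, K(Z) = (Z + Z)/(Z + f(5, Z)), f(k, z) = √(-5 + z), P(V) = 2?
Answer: -700/17 + 350*I*√3/17 ≈ -41.176 + 35.66*I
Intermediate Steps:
K(Z) = 2*Z/(Z + √(-5 + Z)) (K(Z) = (Z + Z)/(Z + √(-5 + Z)) = (2*Z)/(Z + √(-5 + Z)) = 2*Z/(Z + √(-5 + Z)))
u = -1225/34 (u = -7 + (1/(-34) - 29) = -7 + (-1/34 - 29) = -7 - 987/34 = -1225/34 ≈ -36.029)
K(P(1))*u = (2*2/(2 + √(-5 + 2)))*(-1225/34) = (2*2/(2 + √(-3)))*(-1225/34) = (2*2/(2 + I*√3))*(-1225/34) = (4/(2 + I*√3))*(-1225/34) = -2450/(17*(2 + I*√3))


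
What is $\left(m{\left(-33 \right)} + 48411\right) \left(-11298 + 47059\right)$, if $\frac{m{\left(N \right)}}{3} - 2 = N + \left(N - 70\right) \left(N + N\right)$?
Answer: $2457209832$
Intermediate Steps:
$m{\left(N \right)} = 6 + 3 N + 6 N \left(-70 + N\right)$ ($m{\left(N \right)} = 6 + 3 \left(N + \left(N - 70\right) \left(N + N\right)\right) = 6 + 3 \left(N + \left(-70 + N\right) 2 N\right) = 6 + 3 \left(N + 2 N \left(-70 + N\right)\right) = 6 + \left(3 N + 6 N \left(-70 + N\right)\right) = 6 + 3 N + 6 N \left(-70 + N\right)$)
$\left(m{\left(-33 \right)} + 48411\right) \left(-11298 + 47059\right) = \left(\left(6 - -13761 + 6 \left(-33\right)^{2}\right) + 48411\right) \left(-11298 + 47059\right) = \left(\left(6 + 13761 + 6 \cdot 1089\right) + 48411\right) 35761 = \left(\left(6 + 13761 + 6534\right) + 48411\right) 35761 = \left(20301 + 48411\right) 35761 = 68712 \cdot 35761 = 2457209832$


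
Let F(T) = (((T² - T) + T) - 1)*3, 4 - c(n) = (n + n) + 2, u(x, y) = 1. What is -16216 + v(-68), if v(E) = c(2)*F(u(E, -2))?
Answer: -16216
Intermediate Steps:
c(n) = 2 - 2*n (c(n) = 4 - ((n + n) + 2) = 4 - (2*n + 2) = 4 - (2 + 2*n) = 4 + (-2 - 2*n) = 2 - 2*n)
F(T) = -3 + 3*T² (F(T) = (T² - 1)*3 = (-1 + T²)*3 = -3 + 3*T²)
v(E) = 0 (v(E) = (2 - 2*2)*(-3 + 3*1²) = (2 - 4)*(-3 + 3*1) = -2*(-3 + 3) = -2*0 = 0)
-16216 + v(-68) = -16216 + 0 = -16216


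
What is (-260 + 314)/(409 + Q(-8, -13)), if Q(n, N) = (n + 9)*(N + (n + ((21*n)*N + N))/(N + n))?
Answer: 54/293 ≈ 0.18430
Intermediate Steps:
Q(n, N) = (9 + n)*(N + (N + n + 21*N*n)/(N + n)) (Q(n, N) = (9 + n)*(N + (n + (21*N*n + N))/(N + n)) = (9 + n)*(N + (n + (N + 21*N*n))/(N + n)) = (9 + n)*(N + (N + n + 21*N*n)/(N + n)))
(-260 + 314)/(409 + Q(-8, -13)) = (-260 + 314)/(409 + ((-8)² + 9*(-13) + 9*(-8) + 9*(-13)² - 8*(-13)² + 22*(-13)*(-8)² + 199*(-13)*(-8))/(-13 - 8)) = 54/(409 + (64 - 117 - 72 + 9*169 - 8*169 + 22*(-13)*64 + 20696)/(-21)) = 54/(409 - (64 - 117 - 72 + 1521 - 1352 - 18304 + 20696)/21) = 54/(409 - 1/21*2436) = 54/(409 - 116) = 54/293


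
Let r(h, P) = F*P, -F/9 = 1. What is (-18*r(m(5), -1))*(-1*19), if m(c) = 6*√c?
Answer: 3078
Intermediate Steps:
F = -9 (F = -9*1 = -9)
r(h, P) = -9*P
(-18*r(m(5), -1))*(-1*19) = (-(-162)*(-1))*(-1*19) = -18*9*(-19) = -162*(-19) = 3078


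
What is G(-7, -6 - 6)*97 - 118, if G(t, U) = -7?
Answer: -797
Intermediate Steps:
G(-7, -6 - 6)*97 - 118 = -7*97 - 118 = -679 - 118 = -797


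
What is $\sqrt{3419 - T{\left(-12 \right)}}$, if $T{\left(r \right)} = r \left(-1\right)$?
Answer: $\sqrt{3407} \approx 58.37$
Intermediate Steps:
$T{\left(r \right)} = - r$
$\sqrt{3419 - T{\left(-12 \right)}} = \sqrt{3419 - \left(-1\right) \left(-12\right)} = \sqrt{3419 - 12} = \sqrt{3407}$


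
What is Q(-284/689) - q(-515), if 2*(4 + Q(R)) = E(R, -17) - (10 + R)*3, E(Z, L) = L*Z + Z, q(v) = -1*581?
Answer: 389916/689 ≈ 565.92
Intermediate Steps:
q(v) = -581
E(Z, L) = Z + L*Z
Q(R) = -19 - 19*R/2 (Q(R) = -4 + (R*(1 - 17) - (10 + R)*3)/2 = -4 + (R*(-16) - (30 + 3*R))/2 = -4 + (-16*R + (-30 - 3*R))/2 = -4 + (-30 - 19*R)/2 = -4 + (-15 - 19*R/2) = -19 - 19*R/2)
Q(-284/689) - q(-515) = (-19 - (-2698)/689) - 1*(-581) = (-19 - (-2698)/689) + 581 = (-19 - 19/2*(-284/689)) + 581 = (-19 + 2698/689) + 581 = -10393/689 + 581 = 389916/689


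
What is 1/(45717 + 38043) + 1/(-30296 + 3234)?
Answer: -28349/1133356560 ≈ -2.5013e-5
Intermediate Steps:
1/(45717 + 38043) + 1/(-30296 + 3234) = 1/83760 + 1/(-27062) = 1/83760 - 1/27062 = -28349/1133356560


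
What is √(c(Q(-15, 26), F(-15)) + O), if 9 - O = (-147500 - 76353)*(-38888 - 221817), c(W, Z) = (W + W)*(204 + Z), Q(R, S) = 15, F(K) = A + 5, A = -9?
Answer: 2*I*√14589897589 ≈ 2.4158e+5*I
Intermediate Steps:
F(K) = -4 (F(K) = -9 + 5 = -4)
c(W, Z) = 2*W*(204 + Z) (c(W, Z) = (2*W)*(204 + Z) = 2*W*(204 + Z))
O = -58359596356 (O = 9 - (-147500 - 76353)*(-38888 - 221817) = 9 - (-223853)*(-260705) = 9 - 1*58359596365 = 9 - 58359596365 = -58359596356)
√(c(Q(-15, 26), F(-15)) + O) = √(2*15*(204 - 4) - 58359596356) = √(2*15*200 - 58359596356) = √(6000 - 58359596356) = √(-58359590356) = 2*I*√14589897589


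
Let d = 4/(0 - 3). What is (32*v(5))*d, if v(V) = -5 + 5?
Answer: 0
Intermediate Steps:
v(V) = 0
d = -4/3 (d = 4/(-3) = 4*(-⅓) = -4/3 ≈ -1.3333)
(32*v(5))*d = (32*0)*(-4/3) = 0*(-4/3) = 0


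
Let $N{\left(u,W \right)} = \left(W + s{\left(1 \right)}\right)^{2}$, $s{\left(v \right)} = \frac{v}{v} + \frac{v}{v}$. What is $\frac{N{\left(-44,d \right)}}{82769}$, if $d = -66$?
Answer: $\frac{4096}{82769} \approx 0.049487$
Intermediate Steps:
$s{\left(v \right)} = 2$ ($s{\left(v \right)} = 1 + 1 = 2$)
$N{\left(u,W \right)} = \left(2 + W\right)^{2}$ ($N{\left(u,W \right)} = \left(W + 2\right)^{2} = \left(2 + W\right)^{2}$)
$\frac{N{\left(-44,d \right)}}{82769} = \frac{\left(2 - 66\right)^{2}}{82769} = \left(-64\right)^{2} \cdot \frac{1}{82769} = 4096 \cdot \frac{1}{82769} = \frac{4096}{82769}$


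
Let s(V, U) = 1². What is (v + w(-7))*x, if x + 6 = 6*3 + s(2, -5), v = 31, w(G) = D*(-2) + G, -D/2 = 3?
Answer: 468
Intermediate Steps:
D = -6 (D = -2*3 = -6)
s(V, U) = 1
w(G) = 12 + G (w(G) = -6*(-2) + G = 12 + G)
x = 13 (x = -6 + (6*3 + 1) = -6 + (18 + 1) = -6 + 19 = 13)
(v + w(-7))*x = (31 + (12 - 7))*13 = (31 + 5)*13 = 36*13 = 468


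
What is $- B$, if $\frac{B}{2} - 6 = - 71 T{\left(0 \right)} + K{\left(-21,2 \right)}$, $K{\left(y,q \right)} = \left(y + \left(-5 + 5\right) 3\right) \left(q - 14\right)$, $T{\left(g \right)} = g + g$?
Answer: $-516$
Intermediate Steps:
$T{\left(g \right)} = 2 g$
$K{\left(y,q \right)} = y \left(-14 + q\right)$ ($K{\left(y,q \right)} = \left(y + 0 \cdot 3\right) \left(-14 + q\right) = \left(y + 0\right) \left(-14 + q\right) = y \left(-14 + q\right)$)
$B = 516$ ($B = 12 + 2 \left(- 71 \cdot 2 \cdot 0 - 21 \left(-14 + 2\right)\right) = 12 + 2 \left(\left(-71\right) 0 - -252\right) = 12 + 2 \left(0 + 252\right) = 12 + 2 \cdot 252 = 12 + 504 = 516$)
$- B = \left(-1\right) 516 = -516$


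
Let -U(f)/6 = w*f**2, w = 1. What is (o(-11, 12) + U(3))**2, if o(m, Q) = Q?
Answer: 1764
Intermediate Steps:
U(f) = -6*f**2
(o(-11, 12) + U(3))**2 = (12 - 6*3**2)**2 = (12 - 6*9)**2 = (12 - 54)**2 = (-42)**2 = 1764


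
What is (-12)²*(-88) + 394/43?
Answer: -544502/43 ≈ -12663.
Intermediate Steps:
(-12)²*(-88) + 394/43 = 144*(-88) + 394*(1/43) = -12672 + 394/43 = -544502/43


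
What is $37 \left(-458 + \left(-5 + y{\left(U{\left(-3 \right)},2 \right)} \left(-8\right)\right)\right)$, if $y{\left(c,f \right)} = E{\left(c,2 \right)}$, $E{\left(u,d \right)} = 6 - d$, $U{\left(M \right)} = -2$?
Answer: $-18315$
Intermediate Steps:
$y{\left(c,f \right)} = 4$ ($y{\left(c,f \right)} = 6 - 2 = 4$)
$37 \left(-458 + \left(-5 + y{\left(U{\left(-3 \right)},2 \right)} \left(-8\right)\right)\right) = 37 \left(-458 + \left(-5 + 4 \left(-8\right)\right)\right) = 37 \left(-458 - 37\right) = 37 \left(-495\right) = -18315$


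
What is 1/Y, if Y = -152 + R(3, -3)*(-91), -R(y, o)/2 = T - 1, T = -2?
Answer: -1/698 ≈ -0.0014327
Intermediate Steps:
R(y, o) = 6 (R(y, o) = -2*(-2 - 1) = -2*(-3) = 6)
Y = -698 (Y = -152 + 6*(-91) = -152 - 546 = -698)
1/Y = 1/(-698) = -1/698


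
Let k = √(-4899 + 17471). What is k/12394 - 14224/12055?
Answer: -14224/12055 + √3143/6197 ≈ -1.1709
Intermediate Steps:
k = 2*√3143 (k = √12572 = 2*√3143 ≈ 112.12)
k/12394 - 14224/12055 = (2*√3143)/12394 - 14224/12055 = (2*√3143)*(1/12394) - 14224*1/12055 = √3143/6197 - 14224/12055 = -14224/12055 + √3143/6197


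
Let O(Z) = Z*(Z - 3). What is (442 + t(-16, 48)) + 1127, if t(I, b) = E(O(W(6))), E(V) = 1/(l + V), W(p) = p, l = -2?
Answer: 25105/16 ≈ 1569.1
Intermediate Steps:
O(Z) = Z*(-3 + Z)
E(V) = 1/(-2 + V)
t(I, b) = 1/16 (t(I, b) = 1/(-2 + 6*(-3 + 6)) = 1/(-2 + 6*3) = 1/(-2 + 18) = 1/16)
(442 + t(-16, 48)) + 1127 = (442 + 1/16) + 1127 = 7073/16 + 1127 = 25105/16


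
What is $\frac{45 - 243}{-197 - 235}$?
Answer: $\frac{11}{24} \approx 0.45833$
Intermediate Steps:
$\frac{45 - 243}{-197 - 235} = - \frac{198}{-197 + \left(-248 + 13\right)} = - \frac{198}{-197 - 235} = - \frac{198}{-432} = \left(-198\right) \left(- \frac{1}{432}\right) = \frac{11}{24}$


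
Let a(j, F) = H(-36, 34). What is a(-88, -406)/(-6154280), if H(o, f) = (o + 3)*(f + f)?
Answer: 51/139870 ≈ 0.00036462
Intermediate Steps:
H(o, f) = 2*f*(3 + o) (H(o, f) = (3 + o)*(2*f) = 2*f*(3 + o))
a(j, F) = -2244 (a(j, F) = 2*34*(3 - 36) = 2*34*(-33) = -2244)
a(-88, -406)/(-6154280) = -2244/(-6154280) = -2244*(-1/6154280) = 51/139870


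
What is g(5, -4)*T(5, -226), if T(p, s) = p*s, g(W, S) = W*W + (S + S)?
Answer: -19210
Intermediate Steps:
g(W, S) = W² + 2*S
g(5, -4)*T(5, -226) = (5² + 2*(-4))*(5*(-226)) = (25 - 8)*(-1130) = 17*(-1130) = -19210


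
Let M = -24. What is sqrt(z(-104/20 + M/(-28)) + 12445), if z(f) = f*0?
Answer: sqrt(12445) ≈ 111.56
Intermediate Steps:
z(f) = 0
sqrt(z(-104/20 + M/(-28)) + 12445) = sqrt(0 + 12445) = sqrt(12445)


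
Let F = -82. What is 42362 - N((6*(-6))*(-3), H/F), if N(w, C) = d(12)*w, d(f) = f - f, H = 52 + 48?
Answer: 42362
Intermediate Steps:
H = 100
d(f) = 0
N(w, C) = 0 (N(w, C) = 0*w = 0)
42362 - N((6*(-6))*(-3), H/F) = 42362 - 1*0 = 42362 + 0 = 42362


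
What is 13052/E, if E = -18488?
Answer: -3263/4622 ≈ -0.70597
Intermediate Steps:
13052/E = 13052/(-18488) = 13052*(-1/18488) = -3263/4622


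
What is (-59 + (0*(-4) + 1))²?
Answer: 3364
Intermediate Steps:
(-59 + (0*(-4) + 1))² = (-59 + (0 + 1))² = (-59 + 1)² = (-58)² = 3364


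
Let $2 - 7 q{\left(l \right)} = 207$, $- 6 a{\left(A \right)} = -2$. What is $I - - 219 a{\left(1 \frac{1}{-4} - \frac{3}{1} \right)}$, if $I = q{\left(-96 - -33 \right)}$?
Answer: $\frac{306}{7} \approx 43.714$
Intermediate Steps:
$a{\left(A \right)} = \frac{1}{3}$ ($a{\left(A \right)} = \left(- \frac{1}{6}\right) \left(-2\right) = \frac{1}{3}$)
$q{\left(l \right)} = - \frac{205}{7}$ ($q{\left(l \right)} = \frac{2}{7} - \frac{207}{7} = - \frac{205}{7}$)
$I = - \frac{205}{7} \approx -29.286$
$I - - 219 a{\left(1 \frac{1}{-4} - \frac{3}{1} \right)} = - \frac{205}{7} - \left(-219\right) \frac{1}{3} = - \frac{205}{7} - -73 = - \frac{205}{7} + 73 = \frac{306}{7}$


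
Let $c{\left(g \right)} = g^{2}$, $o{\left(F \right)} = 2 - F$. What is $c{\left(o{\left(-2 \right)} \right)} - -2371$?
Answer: $2387$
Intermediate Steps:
$c{\left(o{\left(-2 \right)} \right)} - -2371 = \left(2 - -2\right)^{2} - -2371 = \left(2 + 2\right)^{2} + 2371 = 4^{2} + 2371 = 16 + 2371 = 2387$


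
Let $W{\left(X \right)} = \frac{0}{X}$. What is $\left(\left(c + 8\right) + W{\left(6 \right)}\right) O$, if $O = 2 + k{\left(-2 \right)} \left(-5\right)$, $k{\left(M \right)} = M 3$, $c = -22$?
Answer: $-448$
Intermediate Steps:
$k{\left(M \right)} = 3 M$
$W{\left(X \right)} = 0$
$O = 32$ ($O = 2 + 3 \left(-2\right) \left(-5\right) = 2 - -30 = 2 + 30 = 32$)
$\left(\left(c + 8\right) + W{\left(6 \right)}\right) O = \left(\left(-22 + 8\right) + 0\right) 32 = \left(-14 + 0\right) 32 = \left(-14\right) 32 = -448$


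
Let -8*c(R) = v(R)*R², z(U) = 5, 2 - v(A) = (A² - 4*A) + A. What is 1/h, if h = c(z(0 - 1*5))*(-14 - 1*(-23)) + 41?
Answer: 1/266 ≈ 0.0037594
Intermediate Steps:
v(A) = 2 - A² + 3*A (v(A) = 2 - ((A² - 4*A) + A) = 2 - (A² - 3*A) = 2 + (-A² + 3*A) = 2 - A² + 3*A)
c(R) = -R²*(2 - R² + 3*R)/8 (c(R) = -(2 - R² + 3*R)*R²/8 = -R²*(2 - R² + 3*R)/8)
h = 266 (h = ((⅛)*5²*(-2 + 5² - 3*5))*(-14 - 1*(-23)) + 41 = ((⅛)*25*(-2 + 25 - 15))*(-14 + 23) + 41 = ((⅛)*25*8)*9 + 41 = 25*9 + 41 = 225 + 41 = 266)
1/h = 1/266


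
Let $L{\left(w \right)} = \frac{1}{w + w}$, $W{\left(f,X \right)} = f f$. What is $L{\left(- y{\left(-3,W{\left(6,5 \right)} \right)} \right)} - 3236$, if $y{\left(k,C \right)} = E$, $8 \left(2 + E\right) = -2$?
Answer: $- \frac{29122}{9} \approx -3235.8$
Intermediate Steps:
$W{\left(f,X \right)} = f^{2}$
$E = - \frac{9}{4}$ ($E = -2 + \frac{1}{8} \left(-2\right) = -2 - \frac{1}{4} = - \frac{9}{4} \approx -2.25$)
$y{\left(k,C \right)} = - \frac{9}{4}$
$L{\left(w \right)} = \frac{1}{2 w}$
$L{\left(- y{\left(-3,W{\left(6,5 \right)} \right)} \right)} - 3236 = \frac{1}{2 \left(\left(-1\right) \left(- \frac{9}{4}\right)\right)} - 3236 = \frac{1}{2 \cdot \frac{9}{4}} - 3236 = \frac{1}{2} \cdot \frac{4}{9} - 3236 = \frac{2}{9} - 3236 = - \frac{29122}{9}$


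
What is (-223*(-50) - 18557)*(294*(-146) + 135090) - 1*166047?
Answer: -682839609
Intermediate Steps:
(-223*(-50) - 18557)*(294*(-146) + 135090) - 1*166047 = (11150 - 18557)*(-42924 + 135090) - 166047 = -7407*92166 - 166047 = -682673562 - 166047 = -682839609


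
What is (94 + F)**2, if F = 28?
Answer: 14884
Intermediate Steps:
(94 + F)**2 = (94 + 28)**2 = 122**2 = 14884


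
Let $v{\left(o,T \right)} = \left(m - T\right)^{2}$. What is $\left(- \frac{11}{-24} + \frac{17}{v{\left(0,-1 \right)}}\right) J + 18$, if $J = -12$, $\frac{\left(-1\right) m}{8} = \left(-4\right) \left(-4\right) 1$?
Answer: $\frac{402817}{32258} \approx 12.487$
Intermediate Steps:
$m = -128$ ($m = - 8 \left(-4\right) \left(-4\right) 1 = - 8 \cdot 16 \cdot 1 = \left(-8\right) 16 = -128$)
$v{\left(o,T \right)} = \left(-128 - T\right)^{2}$
$\left(- \frac{11}{-24} + \frac{17}{v{\left(0,-1 \right)}}\right) J + 18 = \left(- \frac{11}{-24} + \frac{17}{\left(128 - 1\right)^{2}}\right) \left(-12\right) + 18 = \left(\left(-11\right) \left(- \frac{1}{24}\right) + \frac{17}{127^{2}}\right) \left(-12\right) + 18 = \left(\frac{11}{24} + \frac{17}{16129}\right) \left(-12\right) + 18 = \frac{177827}{387096} \left(-12\right) + 18 = - \frac{177827}{32258} + 18 = \frac{402817}{32258}$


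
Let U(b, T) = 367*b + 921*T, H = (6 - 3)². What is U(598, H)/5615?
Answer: 45551/1123 ≈ 40.562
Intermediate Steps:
H = 9 (H = 3² = 9)
U(598, H)/5615 = (367*598 + 921*9)/5615 = (219466 + 8289)*(1/5615) = 227755*(1/5615) = 45551/1123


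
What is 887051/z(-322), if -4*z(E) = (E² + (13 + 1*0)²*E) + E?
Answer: -887051/12236 ≈ -72.495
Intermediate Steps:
z(E) = -85*E/2 - E²/4 (z(E) = -((E² + (13 + 1*0)²*E) + E)/4 = -((E² + (13 + 0)²*E) + E)/4 = -((E² + 13²*E) + E)/4 = -((E² + 169*E) + E)/4 = -(E² + 170*E)/4 = -85*E/2 - E²/4)
887051/z(-322) = 887051/((-¼*(-322)*(170 - 322))) = 887051/((-¼*(-322)*(-152))) = 887051/(-12236) = 887051*(-1/12236) = -887051/12236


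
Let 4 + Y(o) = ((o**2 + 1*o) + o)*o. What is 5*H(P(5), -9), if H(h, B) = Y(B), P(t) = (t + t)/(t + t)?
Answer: -2855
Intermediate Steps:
Y(o) = -4 + o*(o**2 + 2*o) (Y(o) = -4 + ((o**2 + 1*o) + o)*o = -4 + ((o**2 + o) + o)*o = -4 + ((o + o**2) + o)*o = -4 + (o**2 + 2*o)*o = -4 + o*(o**2 + 2*o))
P(t) = 1 (P(t) = (2*t)/((2*t)) = (2*t)*(1/(2*t)) = 1)
H(h, B) = -4 + B**3 + 2*B**2
5*H(P(5), -9) = 5*(-4 + (-9)**3 + 2*(-9)**2) = 5*(-4 - 729 + 2*81) = 5*(-4 - 729 + 162) = 5*(-571) = -2855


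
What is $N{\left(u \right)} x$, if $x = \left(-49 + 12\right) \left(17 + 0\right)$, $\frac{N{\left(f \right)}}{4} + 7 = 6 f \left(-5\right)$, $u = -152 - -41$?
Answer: $-8360668$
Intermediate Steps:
$u = -111$ ($u = -152 + 41 = -111$)
$N{\left(f \right)} = -28 - 120 f$ ($N{\left(f \right)} = -28 + 4 \cdot 6 f \left(-5\right) = -28 + 4 \left(- 30 f\right) = -28 - 120 f$)
$x = -629$ ($x = \left(-37\right) 17 = -629$)
$N{\left(u \right)} x = \left(-28 - -13320\right) \left(-629\right) = \left(-28 + 13320\right) \left(-629\right) = 13292 \left(-629\right) = -8360668$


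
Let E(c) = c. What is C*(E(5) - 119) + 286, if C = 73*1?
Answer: -8036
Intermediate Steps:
C = 73
C*(E(5) - 119) + 286 = 73*(5 - 119) + 286 = 73*(-114) + 286 = -8322 + 286 = -8036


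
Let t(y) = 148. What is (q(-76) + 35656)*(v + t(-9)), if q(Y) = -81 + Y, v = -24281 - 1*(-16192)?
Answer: -281897559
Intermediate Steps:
v = -8089 (v = -24281 + 16192 = -8089)
(q(-76) + 35656)*(v + t(-9)) = ((-81 - 76) + 35656)*(-8089 + 148) = (-157 + 35656)*(-7941) = 35499*(-7941) = -281897559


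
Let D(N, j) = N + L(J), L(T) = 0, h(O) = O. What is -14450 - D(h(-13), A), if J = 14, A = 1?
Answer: -14437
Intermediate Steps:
D(N, j) = N (D(N, j) = N + 0 = N)
-14450 - D(h(-13), A) = -14450 - 1*(-13) = -14450 + 13 = -14437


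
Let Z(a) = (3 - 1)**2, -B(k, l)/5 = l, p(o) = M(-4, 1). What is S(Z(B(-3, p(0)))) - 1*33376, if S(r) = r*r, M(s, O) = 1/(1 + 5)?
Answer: -33360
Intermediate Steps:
M(s, O) = 1/6
p(o) = 1/6
B(k, l) = -5*l
Z(a) = 4 (Z(a) = 2**2 = 4)
S(r) = r**2
S(Z(B(-3, p(0)))) - 1*33376 = 4**2 - 1*33376 = 16 - 33376 = -33360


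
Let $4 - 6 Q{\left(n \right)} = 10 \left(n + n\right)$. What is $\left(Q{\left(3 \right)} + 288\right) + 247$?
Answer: $\frac{1577}{3} \approx 525.67$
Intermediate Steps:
$Q{\left(n \right)} = \frac{2}{3} - \frac{10 n}{3}$ ($Q{\left(n \right)} = \frac{2}{3} - \frac{10 \left(n + n\right)}{6} = \frac{2}{3} - \frac{10 \cdot 2 n}{6} = \frac{2}{3} - \frac{20 n}{6} = \frac{2}{3} - \frac{10 n}{3}$)
$\left(Q{\left(3 \right)} + 288\right) + 247 = \left(\left(\frac{2}{3} - 10\right) + 288\right) + 247 = \left(- \frac{28}{3} + 288\right) + 247 = \frac{836}{3} + 247 = \frac{1577}{3}$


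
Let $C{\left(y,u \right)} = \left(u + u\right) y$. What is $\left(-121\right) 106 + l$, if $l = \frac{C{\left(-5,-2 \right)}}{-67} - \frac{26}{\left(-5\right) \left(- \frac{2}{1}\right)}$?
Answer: $- \frac{4297681}{335} \approx -12829.0$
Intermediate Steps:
$C{\left(y,u \right)} = 2 u y$
$l = - \frac{971}{335}$ ($l = \frac{2 \left(-2\right) \left(-5\right)}{-67} - \frac{26}{\left(-5\right) \left(- \frac{2}{1}\right)} = 20 \left(- \frac{1}{67}\right) - \frac{26}{\left(-5\right) \left(\left(-2\right) 1\right)} = - \frac{20}{67} - \frac{26}{\left(-5\right) \left(-2\right)} = - \frac{20}{67} - \frac{26}{10} = - \frac{20}{67} - \frac{13}{5} = - \frac{971}{335} \approx -2.8985$)
$\left(-121\right) 106 + l = \left(-121\right) 106 - \frac{971}{335} = -12826 - \frac{971}{335} = - \frac{4297681}{335}$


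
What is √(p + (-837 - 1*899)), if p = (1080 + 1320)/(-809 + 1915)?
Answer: 2*I*√132555206/553 ≈ 41.639*I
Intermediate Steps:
p = 1200/553 (p = 2400/1106 = 2400*(1/1106) = 1200/553 ≈ 2.1700)
√(p + (-837 - 1*899)) = √(1200/553 + (-837 - 1*899)) = √(1200/553 + (-837 - 899)) = √(1200/553 - 1736) = √(-958808/553) = 2*I*√132555206/553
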